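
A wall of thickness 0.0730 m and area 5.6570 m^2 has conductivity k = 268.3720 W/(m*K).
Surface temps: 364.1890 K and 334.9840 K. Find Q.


dT = 29.2050 K
Q = 268.3720 * 5.6570 * 29.2050 / 0.0730 = 607376.1466 W

607376.1466 W


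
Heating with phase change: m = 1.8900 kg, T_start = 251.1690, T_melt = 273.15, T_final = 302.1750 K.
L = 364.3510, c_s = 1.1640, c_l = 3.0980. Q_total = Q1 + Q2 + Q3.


Q1 (sensible, solid) = 1.8900 * 1.1640 * 21.9810 = 48.3573 kJ
Q2 (latent) = 1.8900 * 364.3510 = 688.6234 kJ
Q3 (sensible, liquid) = 1.8900 * 3.0980 * 29.0250 = 169.9478 kJ
Q_total = 906.9285 kJ

906.9285 kJ


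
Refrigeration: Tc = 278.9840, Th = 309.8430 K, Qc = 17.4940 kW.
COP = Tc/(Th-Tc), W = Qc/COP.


COP = 278.9840 / 30.8590 = 9.0406
W = 17.4940 / 9.0406 = 1.9350 kW

COP = 9.0406, W = 1.9350 kW


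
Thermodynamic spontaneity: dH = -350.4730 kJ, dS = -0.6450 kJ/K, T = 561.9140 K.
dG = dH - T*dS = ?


T*dS = 561.9140 * -0.6450 = -362.4345 kJ
dG = -350.4730 + 362.4345 = 11.9615 kJ (non-spontaneous)

dG = 11.9615 kJ, non-spontaneous


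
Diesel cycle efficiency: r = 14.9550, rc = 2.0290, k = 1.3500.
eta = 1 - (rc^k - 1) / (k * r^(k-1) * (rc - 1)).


r^(k-1) = 2.5774
rc^k = 2.5991
eta = 0.5534 = 55.3354%

55.3354%


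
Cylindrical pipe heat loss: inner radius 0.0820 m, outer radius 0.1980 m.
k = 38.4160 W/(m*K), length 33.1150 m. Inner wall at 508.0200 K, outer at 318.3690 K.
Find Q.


dT = 189.6510 K
ln(ro/ri) = 0.8815
Q = 2*pi*38.4160*33.1150*189.6510 / 0.8815 = 1719594.5091 W

1719594.5091 W


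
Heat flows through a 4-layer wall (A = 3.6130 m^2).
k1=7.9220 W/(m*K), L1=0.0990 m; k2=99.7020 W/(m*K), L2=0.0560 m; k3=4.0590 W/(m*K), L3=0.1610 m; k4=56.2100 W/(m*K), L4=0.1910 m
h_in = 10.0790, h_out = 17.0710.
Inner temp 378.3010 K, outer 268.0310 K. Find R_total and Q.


R_conv_in = 1/(10.0790*3.6130) = 0.0275
R_1 = 0.0990/(7.9220*3.6130) = 0.0035
R_2 = 0.0560/(99.7020*3.6130) = 0.0002
R_3 = 0.1610/(4.0590*3.6130) = 0.0110
R_4 = 0.1910/(56.2100*3.6130) = 0.0009
R_conv_out = 1/(17.0710*3.6130) = 0.0162
R_total = 0.0592 K/W
Q = 110.2700 / 0.0592 = 1862.4347 W

R_total = 0.0592 K/W, Q = 1862.4347 W


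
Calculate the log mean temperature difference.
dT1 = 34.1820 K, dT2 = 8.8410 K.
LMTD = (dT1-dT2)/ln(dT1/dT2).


dT1/dT2 = 3.8663
ln(dT1/dT2) = 1.3523
LMTD = 25.3410 / 1.3523 = 18.7392 K

18.7392 K


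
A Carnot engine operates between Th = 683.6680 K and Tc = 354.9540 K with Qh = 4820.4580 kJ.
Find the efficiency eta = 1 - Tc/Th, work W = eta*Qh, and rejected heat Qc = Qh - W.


eta = 1 - 354.9540/683.6680 = 0.4808
W = 0.4808 * 4820.4580 = 2317.7215 kJ
Qc = 4820.4580 - 2317.7215 = 2502.7365 kJ

eta = 48.0809%, W = 2317.7215 kJ, Qc = 2502.7365 kJ


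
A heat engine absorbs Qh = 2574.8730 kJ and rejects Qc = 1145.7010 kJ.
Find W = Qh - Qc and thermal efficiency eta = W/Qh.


W = 2574.8730 - 1145.7010 = 1429.1720 kJ
eta = 1429.1720 / 2574.8730 = 0.5550 = 55.5046%

W = 1429.1720 kJ, eta = 55.5046%


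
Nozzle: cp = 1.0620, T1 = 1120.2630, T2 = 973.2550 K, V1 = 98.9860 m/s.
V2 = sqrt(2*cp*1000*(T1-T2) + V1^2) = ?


dT = 147.0080 K
2*cp*1000*dT = 312244.9920
V1^2 = 9798.2282
V2 = sqrt(322043.2202) = 567.4885 m/s

567.4885 m/s


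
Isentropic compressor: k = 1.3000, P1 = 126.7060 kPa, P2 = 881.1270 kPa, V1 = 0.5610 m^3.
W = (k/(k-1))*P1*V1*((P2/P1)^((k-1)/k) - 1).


(k-1)/k = 0.2308
(P2/P1)^exp = 1.5645
W = 4.3333 * 126.7060 * 0.5610 * (1.5645 - 1) = 173.8651 kJ

173.8651 kJ


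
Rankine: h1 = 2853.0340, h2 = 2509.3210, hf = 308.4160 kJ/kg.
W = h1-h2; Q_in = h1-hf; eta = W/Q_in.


W = 343.7130 kJ/kg
Q_in = 2544.6180 kJ/kg
eta = 0.1351 = 13.5074%

eta = 13.5074%


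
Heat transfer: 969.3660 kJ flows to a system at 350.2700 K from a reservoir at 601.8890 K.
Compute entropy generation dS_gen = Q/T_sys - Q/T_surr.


dS_sys = 969.3660/350.2700 = 2.7675 kJ/K
dS_surr = -969.3660/601.8890 = -1.6105 kJ/K
dS_gen = 2.7675 - 1.6105 = 1.1569 kJ/K (irreversible)

dS_gen = 1.1569 kJ/K, irreversible


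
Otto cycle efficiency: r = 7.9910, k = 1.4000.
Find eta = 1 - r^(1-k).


r^(k-1) = 2.2964
eta = 1 - 1/2.2964 = 0.5645 = 56.4529%

56.4529%


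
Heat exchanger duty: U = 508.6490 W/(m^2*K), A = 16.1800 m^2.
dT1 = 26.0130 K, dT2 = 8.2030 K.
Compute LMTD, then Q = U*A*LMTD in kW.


LMTD = 15.4320 K
Q = 508.6490 * 16.1800 * 15.4320 = 127004.3272 W = 127.0043 kW

127.0043 kW


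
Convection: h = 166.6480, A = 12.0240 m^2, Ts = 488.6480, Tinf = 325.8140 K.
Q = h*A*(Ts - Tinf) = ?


dT = 162.8340 K
Q = 166.6480 * 12.0240 * 162.8340 = 326282.7882 W

326282.7882 W


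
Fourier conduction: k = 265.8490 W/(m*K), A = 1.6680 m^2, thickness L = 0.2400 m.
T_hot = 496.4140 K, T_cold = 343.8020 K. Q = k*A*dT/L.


dT = 152.6120 K
Q = 265.8490 * 1.6680 * 152.6120 / 0.2400 = 281973.6457 W

281973.6457 W


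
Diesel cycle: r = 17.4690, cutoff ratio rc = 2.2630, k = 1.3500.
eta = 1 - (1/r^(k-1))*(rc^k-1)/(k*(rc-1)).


r^(k-1) = 2.7214
rc^k = 3.0118
eta = 0.5664 = 56.6438%

56.6438%


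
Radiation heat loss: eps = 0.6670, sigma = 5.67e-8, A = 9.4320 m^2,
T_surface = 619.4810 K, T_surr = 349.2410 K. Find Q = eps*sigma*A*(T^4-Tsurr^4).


T^4 = 1.4727e+11
Tsurr^4 = 1.4877e+10
Q = 0.6670 * 5.67e-8 * 9.4320 * 1.3239e+11 = 47225.5201 W

47225.5201 W


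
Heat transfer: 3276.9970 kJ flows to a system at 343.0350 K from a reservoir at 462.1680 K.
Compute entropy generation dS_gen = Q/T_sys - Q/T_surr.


dS_sys = 3276.9970/343.0350 = 9.5530 kJ/K
dS_surr = -3276.9970/462.1680 = -7.0905 kJ/K
dS_gen = 9.5530 - 7.0905 = 2.4625 kJ/K (irreversible)

dS_gen = 2.4625 kJ/K, irreversible


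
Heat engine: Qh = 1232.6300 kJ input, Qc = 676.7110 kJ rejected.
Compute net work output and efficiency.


W = 1232.6300 - 676.7110 = 555.9190 kJ
eta = 555.9190 / 1232.6300 = 0.4510 = 45.1002%

W = 555.9190 kJ, eta = 45.1002%


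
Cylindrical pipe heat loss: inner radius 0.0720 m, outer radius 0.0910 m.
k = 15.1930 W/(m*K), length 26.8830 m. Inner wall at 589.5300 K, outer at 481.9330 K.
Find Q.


dT = 107.5970 K
ln(ro/ri) = 0.2342
Q = 2*pi*15.1930*26.8830*107.5970 / 0.2342 = 1179034.9318 W

1179034.9318 W


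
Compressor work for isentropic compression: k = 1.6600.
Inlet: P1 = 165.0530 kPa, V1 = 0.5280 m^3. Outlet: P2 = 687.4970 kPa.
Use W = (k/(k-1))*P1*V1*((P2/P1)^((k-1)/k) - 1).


(k-1)/k = 0.3976
(P2/P1)^exp = 1.7635
W = 2.5152 * 165.0530 * 0.5280 * (1.7635 - 1) = 167.3433 kJ

167.3433 kJ


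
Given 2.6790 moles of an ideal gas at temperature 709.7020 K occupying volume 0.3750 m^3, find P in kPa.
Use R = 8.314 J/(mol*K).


P = nRT/V = 2.6790 * 8.314 * 709.7020 / 0.3750
= 15807.3388 / 0.3750 = 42152.9036 Pa = 42.1529 kPa

42.1529 kPa


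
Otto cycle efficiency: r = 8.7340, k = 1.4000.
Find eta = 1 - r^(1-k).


r^(k-1) = 2.3795
eta = 1 - 1/2.3795 = 0.5797 = 57.9743%

57.9743%


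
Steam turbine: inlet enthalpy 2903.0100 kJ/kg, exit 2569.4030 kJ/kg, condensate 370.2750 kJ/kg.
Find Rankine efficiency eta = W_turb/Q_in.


W = 333.6070 kJ/kg
Q_in = 2532.7350 kJ/kg
eta = 0.1317 = 13.1718%

eta = 13.1718%


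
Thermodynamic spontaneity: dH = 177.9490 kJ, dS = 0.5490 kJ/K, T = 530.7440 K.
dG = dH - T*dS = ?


T*dS = 530.7440 * 0.5490 = 291.3785 kJ
dG = 177.9490 - 291.3785 = -113.4295 kJ (spontaneous)

dG = -113.4295 kJ, spontaneous


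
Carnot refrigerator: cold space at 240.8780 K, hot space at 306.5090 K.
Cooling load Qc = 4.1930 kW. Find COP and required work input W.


COP = 240.8780 / 65.6310 = 3.6702
W = 4.1930 / 3.6702 = 1.1424 kW

COP = 3.6702, W = 1.1424 kW


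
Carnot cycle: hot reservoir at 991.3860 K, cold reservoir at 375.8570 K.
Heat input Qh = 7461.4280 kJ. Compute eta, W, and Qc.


eta = 1 - 375.8570/991.3860 = 0.6209
W = 0.6209 * 7461.4280 = 4632.6308 kJ
Qc = 7461.4280 - 4632.6308 = 2828.7972 kJ

eta = 62.0877%, W = 4632.6308 kJ, Qc = 2828.7972 kJ


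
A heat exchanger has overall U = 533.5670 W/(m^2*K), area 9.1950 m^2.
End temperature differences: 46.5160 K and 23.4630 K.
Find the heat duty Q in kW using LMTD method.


LMTD = 33.6849 K
Q = 533.5670 * 9.1950 * 33.6849 = 165263.1968 W = 165.2632 kW

165.2632 kW


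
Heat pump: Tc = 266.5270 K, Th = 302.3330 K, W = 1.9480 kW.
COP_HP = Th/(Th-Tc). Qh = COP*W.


COP = 302.3330 / 35.8060 = 8.4436
Qh = 8.4436 * 1.9480 = 16.4482 kW

COP = 8.4436, Qh = 16.4482 kW


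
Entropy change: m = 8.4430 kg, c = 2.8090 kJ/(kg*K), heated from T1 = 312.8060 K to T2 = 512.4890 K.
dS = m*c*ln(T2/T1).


T2/T1 = 1.6384
ln(T2/T1) = 0.4937
dS = 8.4430 * 2.8090 * 0.4937 = 11.7087 kJ/K

11.7087 kJ/K


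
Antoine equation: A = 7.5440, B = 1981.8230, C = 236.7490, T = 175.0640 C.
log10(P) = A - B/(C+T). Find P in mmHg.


C+T = 411.8130
B/(C+T) = 4.8124
log10(P) = 7.5440 - 4.8124 = 2.7316
P = 10^2.7316 = 538.9714 mmHg

538.9714 mmHg


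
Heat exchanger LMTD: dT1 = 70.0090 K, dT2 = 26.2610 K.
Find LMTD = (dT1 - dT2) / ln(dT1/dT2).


dT1/dT2 = 2.6659
ln(dT1/dT2) = 0.9805
LMTD = 43.7480 / 0.9805 = 44.6163 K

44.6163 K


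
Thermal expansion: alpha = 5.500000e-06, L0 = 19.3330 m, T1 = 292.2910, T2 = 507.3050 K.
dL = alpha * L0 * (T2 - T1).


dT = 215.0140 K
dL = 5.500000e-06 * 19.3330 * 215.0140 = 0.022863 m
L_final = 19.355863 m

dL = 0.022863 m


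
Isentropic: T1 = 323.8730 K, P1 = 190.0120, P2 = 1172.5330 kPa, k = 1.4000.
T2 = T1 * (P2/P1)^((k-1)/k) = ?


(k-1)/k = 0.2857
(P2/P1)^exp = 1.6819
T2 = 323.8730 * 1.6819 = 544.7376 K

544.7376 K


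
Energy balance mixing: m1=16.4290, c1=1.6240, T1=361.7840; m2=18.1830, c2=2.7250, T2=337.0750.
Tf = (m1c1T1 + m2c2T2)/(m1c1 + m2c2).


num = 26354.2685
den = 76.2294
Tf = 345.7233 K

345.7233 K


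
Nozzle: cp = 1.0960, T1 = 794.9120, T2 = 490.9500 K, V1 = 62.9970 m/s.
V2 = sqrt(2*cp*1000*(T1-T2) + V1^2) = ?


dT = 303.9620 K
2*cp*1000*dT = 666284.7040
V1^2 = 3968.6220
V2 = sqrt(670253.3260) = 818.6900 m/s

818.6900 m/s


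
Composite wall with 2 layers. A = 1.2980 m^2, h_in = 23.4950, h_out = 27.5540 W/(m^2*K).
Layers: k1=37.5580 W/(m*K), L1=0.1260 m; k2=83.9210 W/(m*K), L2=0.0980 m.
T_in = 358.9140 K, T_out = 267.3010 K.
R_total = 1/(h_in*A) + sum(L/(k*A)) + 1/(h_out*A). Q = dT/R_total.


R_conv_in = 1/(23.4950*1.2980) = 0.0328
R_1 = 0.1260/(37.5580*1.2980) = 0.0026
R_2 = 0.0980/(83.9210*1.2980) = 0.0009
R_conv_out = 1/(27.5540*1.2980) = 0.0280
R_total = 0.0642 K/W
Q = 91.6130 / 0.0642 = 1426.2134 W

R_total = 0.0642 K/W, Q = 1426.2134 W


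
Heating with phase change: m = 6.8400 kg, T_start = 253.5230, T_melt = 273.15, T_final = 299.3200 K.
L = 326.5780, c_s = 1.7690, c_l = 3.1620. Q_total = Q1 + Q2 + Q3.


Q1 (sensible, solid) = 6.8400 * 1.7690 * 19.6270 = 237.4859 kJ
Q2 (latent) = 6.8400 * 326.5780 = 2233.7935 kJ
Q3 (sensible, liquid) = 6.8400 * 3.1620 * 26.1700 = 566.0069 kJ
Q_total = 3037.2863 kJ

3037.2863 kJ


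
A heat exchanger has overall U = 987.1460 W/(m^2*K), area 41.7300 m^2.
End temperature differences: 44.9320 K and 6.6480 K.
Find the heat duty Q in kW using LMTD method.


LMTD = 20.0352 K
Q = 987.1460 * 41.7300 * 20.0352 = 825323.2537 W = 825.3233 kW

825.3233 kW


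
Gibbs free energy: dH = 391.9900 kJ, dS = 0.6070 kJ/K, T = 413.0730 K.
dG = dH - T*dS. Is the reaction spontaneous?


T*dS = 413.0730 * 0.6070 = 250.7353 kJ
dG = 391.9900 - 250.7353 = 141.2547 kJ (non-spontaneous)

dG = 141.2547 kJ, non-spontaneous


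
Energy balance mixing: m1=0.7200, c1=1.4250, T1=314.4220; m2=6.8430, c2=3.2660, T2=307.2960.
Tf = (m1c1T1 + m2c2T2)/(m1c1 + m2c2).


num = 7190.4284
den = 23.3752
Tf = 307.6088 K

307.6088 K


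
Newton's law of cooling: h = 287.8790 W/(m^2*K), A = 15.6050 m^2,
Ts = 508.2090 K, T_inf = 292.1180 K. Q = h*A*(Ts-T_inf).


dT = 216.0910 K
Q = 287.8790 * 15.6050 * 216.0910 = 970756.7917 W

970756.7917 W


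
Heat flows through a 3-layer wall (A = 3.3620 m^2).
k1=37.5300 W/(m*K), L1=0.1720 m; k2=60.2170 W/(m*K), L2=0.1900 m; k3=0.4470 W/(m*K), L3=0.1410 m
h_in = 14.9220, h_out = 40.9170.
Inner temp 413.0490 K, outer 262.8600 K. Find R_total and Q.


R_conv_in = 1/(14.9220*3.3620) = 0.0199
R_1 = 0.1720/(37.5300*3.3620) = 0.0014
R_2 = 0.1900/(60.2170*3.3620) = 0.0009
R_3 = 0.1410/(0.4470*3.3620) = 0.0938
R_conv_out = 1/(40.9170*3.3620) = 0.0073
R_total = 0.1233 K/W
Q = 150.1890 / 0.1233 = 1217.7995 W

R_total = 0.1233 K/W, Q = 1217.7995 W


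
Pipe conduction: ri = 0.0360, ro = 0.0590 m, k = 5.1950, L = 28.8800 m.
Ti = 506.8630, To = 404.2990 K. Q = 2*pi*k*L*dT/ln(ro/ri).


dT = 102.5640 K
ln(ro/ri) = 0.4940
Q = 2*pi*5.1950*28.8800*102.5640 / 0.4940 = 195710.5970 W

195710.5970 W


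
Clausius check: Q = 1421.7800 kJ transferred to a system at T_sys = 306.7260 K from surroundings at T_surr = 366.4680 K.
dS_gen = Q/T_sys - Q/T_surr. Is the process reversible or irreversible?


dS_sys = 1421.7800/306.7260 = 4.6353 kJ/K
dS_surr = -1421.7800/366.4680 = -3.8797 kJ/K
dS_gen = 4.6353 - 3.8797 = 0.7557 kJ/K (irreversible)

dS_gen = 0.7557 kJ/K, irreversible


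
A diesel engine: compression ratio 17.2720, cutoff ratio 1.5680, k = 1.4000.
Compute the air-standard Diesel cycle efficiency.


r^(k-1) = 3.1256
rc^k = 1.8771
eta = 0.6471 = 64.7118%

64.7118%


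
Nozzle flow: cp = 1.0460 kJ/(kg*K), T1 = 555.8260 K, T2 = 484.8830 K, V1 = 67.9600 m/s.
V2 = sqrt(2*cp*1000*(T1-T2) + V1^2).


dT = 70.9430 K
2*cp*1000*dT = 148412.7560
V1^2 = 4618.5616
V2 = sqrt(153031.3176) = 391.1922 m/s

391.1922 m/s


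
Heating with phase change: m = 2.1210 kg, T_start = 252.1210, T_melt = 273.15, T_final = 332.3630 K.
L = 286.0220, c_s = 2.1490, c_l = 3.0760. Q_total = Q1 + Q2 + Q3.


Q1 (sensible, solid) = 2.1210 * 2.1490 * 21.0290 = 95.8508 kJ
Q2 (latent) = 2.1210 * 286.0220 = 606.6527 kJ
Q3 (sensible, liquid) = 2.1210 * 3.0760 * 59.2130 = 386.3172 kJ
Q_total = 1088.8207 kJ

1088.8207 kJ


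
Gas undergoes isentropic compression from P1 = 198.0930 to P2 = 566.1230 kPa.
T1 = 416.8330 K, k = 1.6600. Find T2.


(k-1)/k = 0.3976
(P2/P1)^exp = 1.5182
T2 = 416.8330 * 1.5182 = 632.8195 K

632.8195 K


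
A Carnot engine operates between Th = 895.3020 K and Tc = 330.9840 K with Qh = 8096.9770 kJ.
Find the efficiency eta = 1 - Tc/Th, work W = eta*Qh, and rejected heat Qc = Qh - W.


eta = 1 - 330.9840/895.3020 = 0.6303
W = 0.6303 * 8096.9770 = 5103.6073 kJ
Qc = 8096.9770 - 5103.6073 = 2993.3697 kJ

eta = 63.0310%, W = 5103.6073 kJ, Qc = 2993.3697 kJ


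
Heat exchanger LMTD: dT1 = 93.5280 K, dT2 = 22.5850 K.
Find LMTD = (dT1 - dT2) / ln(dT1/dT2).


dT1/dT2 = 4.1412
ln(dT1/dT2) = 1.4210
LMTD = 70.9430 / 1.4210 = 49.9256 K

49.9256 K


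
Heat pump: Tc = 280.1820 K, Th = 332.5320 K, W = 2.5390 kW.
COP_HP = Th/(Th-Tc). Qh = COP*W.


COP = 332.5320 / 52.3500 = 6.3521
Qh = 6.3521 * 2.5390 = 16.1280 kW

COP = 6.3521, Qh = 16.1280 kW


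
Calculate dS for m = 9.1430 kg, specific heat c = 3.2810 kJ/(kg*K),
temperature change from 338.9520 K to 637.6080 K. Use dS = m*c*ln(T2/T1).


T2/T1 = 1.8811
ln(T2/T1) = 0.6319
dS = 9.1430 * 3.2810 * 0.6319 = 18.9548 kJ/K

18.9548 kJ/K


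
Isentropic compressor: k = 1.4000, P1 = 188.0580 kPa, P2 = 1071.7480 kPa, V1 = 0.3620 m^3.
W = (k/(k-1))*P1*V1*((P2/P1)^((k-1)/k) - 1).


(k-1)/k = 0.2857
(P2/P1)^exp = 1.6442
W = 3.5000 * 188.0580 * 0.3620 * (1.6442 - 1) = 153.4828 kJ

153.4828 kJ


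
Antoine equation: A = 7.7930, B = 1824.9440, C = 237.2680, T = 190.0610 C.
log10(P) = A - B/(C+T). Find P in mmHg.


C+T = 427.3290
B/(C+T) = 4.2706
log10(P) = 7.7930 - 4.2706 = 3.5224
P = 10^3.5224 = 3329.7905 mmHg

3329.7905 mmHg


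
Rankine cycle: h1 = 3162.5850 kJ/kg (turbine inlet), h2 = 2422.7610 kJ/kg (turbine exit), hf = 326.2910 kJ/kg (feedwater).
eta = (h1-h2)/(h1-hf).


W = 739.8240 kJ/kg
Q_in = 2836.2940 kJ/kg
eta = 0.2608 = 26.0842%

eta = 26.0842%


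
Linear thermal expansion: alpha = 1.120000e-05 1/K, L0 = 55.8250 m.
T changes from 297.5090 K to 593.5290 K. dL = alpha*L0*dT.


dT = 296.0200 K
dL = 1.120000e-05 * 55.8250 * 296.0200 = 0.185084 m
L_final = 56.010084 m

dL = 0.185084 m


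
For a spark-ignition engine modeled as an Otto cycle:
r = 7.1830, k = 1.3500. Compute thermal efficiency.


r^(k-1) = 1.9939
eta = 1 - 1/1.9939 = 0.4985 = 49.8475%

49.8475%


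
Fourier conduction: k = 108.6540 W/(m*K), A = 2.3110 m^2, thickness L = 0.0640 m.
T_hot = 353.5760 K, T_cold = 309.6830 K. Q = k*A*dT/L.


dT = 43.8930 K
Q = 108.6540 * 2.3110 * 43.8930 / 0.0640 = 172211.0266 W

172211.0266 W


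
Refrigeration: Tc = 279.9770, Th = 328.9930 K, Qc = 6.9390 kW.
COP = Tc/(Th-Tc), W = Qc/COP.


COP = 279.9770 / 49.0160 = 5.7120
W = 6.9390 / 5.7120 = 1.2148 kW

COP = 5.7120, W = 1.2148 kW


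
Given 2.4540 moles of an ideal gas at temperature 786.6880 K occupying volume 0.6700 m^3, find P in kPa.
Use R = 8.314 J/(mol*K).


P = nRT/V = 2.4540 * 8.314 * 786.6880 / 0.6700
= 16050.4460 / 0.6700 = 23955.8895 Pa = 23.9559 kPa

23.9559 kPa


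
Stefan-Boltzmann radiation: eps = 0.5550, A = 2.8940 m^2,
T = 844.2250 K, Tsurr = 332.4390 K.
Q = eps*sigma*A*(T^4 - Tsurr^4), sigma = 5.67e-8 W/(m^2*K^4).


T^4 = 5.0796e+11
Tsurr^4 = 1.2214e+10
Q = 0.5550 * 5.67e-8 * 2.8940 * 4.9575e+11 = 45147.8878 W

45147.8878 W


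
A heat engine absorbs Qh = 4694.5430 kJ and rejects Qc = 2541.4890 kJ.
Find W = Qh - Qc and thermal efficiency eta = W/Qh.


W = 4694.5430 - 2541.4890 = 2153.0540 kJ
eta = 2153.0540 / 4694.5430 = 0.4586 = 45.8629%

W = 2153.0540 kJ, eta = 45.8629%


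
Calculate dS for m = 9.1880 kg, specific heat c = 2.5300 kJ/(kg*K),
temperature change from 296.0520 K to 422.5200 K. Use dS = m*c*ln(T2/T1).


T2/T1 = 1.4272
ln(T2/T1) = 0.3557
dS = 9.1880 * 2.5300 * 0.3557 = 8.2685 kJ/K

8.2685 kJ/K


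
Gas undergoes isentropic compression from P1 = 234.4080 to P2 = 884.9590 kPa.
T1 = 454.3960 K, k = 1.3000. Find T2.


(k-1)/k = 0.2308
(P2/P1)^exp = 1.3588
T2 = 454.3960 * 1.3588 = 617.4147 K

617.4147 K


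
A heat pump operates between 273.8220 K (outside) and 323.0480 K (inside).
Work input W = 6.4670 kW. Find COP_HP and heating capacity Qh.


COP = 323.0480 / 49.2260 = 6.5625
Qh = 6.5625 * 6.4670 = 42.4400 kW

COP = 6.5625, Qh = 42.4400 kW


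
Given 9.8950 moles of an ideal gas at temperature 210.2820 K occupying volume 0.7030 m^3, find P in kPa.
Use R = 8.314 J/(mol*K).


P = nRT/V = 9.8950 * 8.314 * 210.2820 / 0.7030
= 17299.2756 / 0.7030 = 24607.7889 Pa = 24.6078 kPa

24.6078 kPa


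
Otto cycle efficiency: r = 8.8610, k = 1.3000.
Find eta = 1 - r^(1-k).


r^(k-1) = 1.9242
eta = 1 - 1/1.9242 = 0.4803 = 48.0297%

48.0297%


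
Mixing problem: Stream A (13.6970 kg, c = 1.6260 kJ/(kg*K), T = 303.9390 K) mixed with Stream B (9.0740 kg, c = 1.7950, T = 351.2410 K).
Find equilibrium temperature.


num = 12490.0770
den = 38.5592
Tf = 323.9199 K

323.9199 K


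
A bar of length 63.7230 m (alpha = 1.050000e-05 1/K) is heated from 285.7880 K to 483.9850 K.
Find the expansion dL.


dT = 198.1970 K
dL = 1.050000e-05 * 63.7230 * 198.1970 = 0.132612 m
L_final = 63.855612 m

dL = 0.132612 m


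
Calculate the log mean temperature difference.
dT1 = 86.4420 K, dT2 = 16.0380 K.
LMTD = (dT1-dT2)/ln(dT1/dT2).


dT1/dT2 = 5.3898
ln(dT1/dT2) = 1.6845
LMTD = 70.4040 / 1.6845 = 41.7949 K

41.7949 K


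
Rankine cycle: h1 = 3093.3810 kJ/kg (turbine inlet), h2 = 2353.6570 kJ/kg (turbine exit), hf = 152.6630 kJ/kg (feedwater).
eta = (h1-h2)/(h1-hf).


W = 739.7240 kJ/kg
Q_in = 2940.7180 kJ/kg
eta = 0.2515 = 25.1545%

eta = 25.1545%


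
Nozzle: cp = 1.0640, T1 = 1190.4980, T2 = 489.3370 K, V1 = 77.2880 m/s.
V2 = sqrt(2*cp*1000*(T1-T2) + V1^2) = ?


dT = 701.1610 K
2*cp*1000*dT = 1492070.6080
V1^2 = 5973.4349
V2 = sqrt(1498044.0429) = 1223.9461 m/s

1223.9461 m/s


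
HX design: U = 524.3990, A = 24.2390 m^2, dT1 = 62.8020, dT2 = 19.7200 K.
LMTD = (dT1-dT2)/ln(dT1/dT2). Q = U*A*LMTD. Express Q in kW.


LMTD = 37.1924 K
Q = 524.3990 * 24.2390 * 37.1924 = 472749.7067 W = 472.7497 kW

472.7497 kW


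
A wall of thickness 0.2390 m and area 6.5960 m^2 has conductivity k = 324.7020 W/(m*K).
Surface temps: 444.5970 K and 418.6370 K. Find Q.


dT = 25.9600 K
Q = 324.7020 * 6.5960 * 25.9600 / 0.2390 = 232633.5766 W

232633.5766 W


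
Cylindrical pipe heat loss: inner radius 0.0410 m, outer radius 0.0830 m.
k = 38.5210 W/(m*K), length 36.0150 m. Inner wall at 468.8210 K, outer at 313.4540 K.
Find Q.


dT = 155.3670 K
ln(ro/ri) = 0.7053
Q = 2*pi*38.5210*36.0150*155.3670 / 0.7053 = 1920282.4286 W

1920282.4286 W


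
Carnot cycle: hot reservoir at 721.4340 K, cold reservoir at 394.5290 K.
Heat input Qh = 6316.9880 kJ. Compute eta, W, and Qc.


eta = 1 - 394.5290/721.4340 = 0.4531
W = 0.4531 * 6316.9880 = 2862.4309 kJ
Qc = 6316.9880 - 2862.4309 = 3454.5571 kJ

eta = 45.3132%, W = 2862.4309 kJ, Qc = 3454.5571 kJ


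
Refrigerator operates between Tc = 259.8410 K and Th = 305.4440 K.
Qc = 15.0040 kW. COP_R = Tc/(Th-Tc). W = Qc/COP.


COP = 259.8410 / 45.6030 = 5.6979
W = 15.0040 / 5.6979 = 2.6333 kW

COP = 5.6979, W = 2.6333 kW


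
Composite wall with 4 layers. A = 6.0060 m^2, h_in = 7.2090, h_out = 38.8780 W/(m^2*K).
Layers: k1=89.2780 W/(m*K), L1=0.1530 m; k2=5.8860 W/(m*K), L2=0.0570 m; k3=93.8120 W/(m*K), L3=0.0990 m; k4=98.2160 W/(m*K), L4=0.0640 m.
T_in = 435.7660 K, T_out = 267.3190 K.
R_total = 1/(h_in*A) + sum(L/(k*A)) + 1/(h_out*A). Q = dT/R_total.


R_conv_in = 1/(7.2090*6.0060) = 0.0231
R_1 = 0.1530/(89.2780*6.0060) = 0.0003
R_2 = 0.0570/(5.8860*6.0060) = 0.0016
R_3 = 0.0990/(93.8120*6.0060) = 0.0002
R_4 = 0.0640/(98.2160*6.0060) = 0.0001
R_conv_out = 1/(38.8780*6.0060) = 0.0043
R_total = 0.0296 K/W
Q = 168.4470 / 0.0296 = 5698.3399 W

R_total = 0.0296 K/W, Q = 5698.3399 W


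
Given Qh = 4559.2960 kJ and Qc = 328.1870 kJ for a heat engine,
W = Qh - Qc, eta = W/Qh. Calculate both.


W = 4559.2960 - 328.1870 = 4231.1090 kJ
eta = 4231.1090 / 4559.2960 = 0.9280 = 92.8018%

W = 4231.1090 kJ, eta = 92.8018%


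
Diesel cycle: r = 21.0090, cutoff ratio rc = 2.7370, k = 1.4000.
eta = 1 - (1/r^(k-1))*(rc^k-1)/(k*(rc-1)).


r^(k-1) = 3.3804
rc^k = 4.0943
eta = 0.6236 = 62.3574%

62.3574%


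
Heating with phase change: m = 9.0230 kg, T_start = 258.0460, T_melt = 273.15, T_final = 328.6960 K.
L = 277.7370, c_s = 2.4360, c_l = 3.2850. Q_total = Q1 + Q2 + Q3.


Q1 (sensible, solid) = 9.0230 * 2.4360 * 15.1040 = 331.9863 kJ
Q2 (latent) = 9.0230 * 277.7370 = 2506.0210 kJ
Q3 (sensible, liquid) = 9.0230 * 3.2850 * 55.5460 = 1646.4143 kJ
Q_total = 4484.4216 kJ

4484.4216 kJ


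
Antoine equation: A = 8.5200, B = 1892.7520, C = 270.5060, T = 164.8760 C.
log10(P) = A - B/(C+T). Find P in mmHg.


C+T = 435.3820
B/(C+T) = 4.3473
log10(P) = 8.5200 - 4.3473 = 4.1727
P = 10^4.1727 = 14882.0801 mmHg

14882.0801 mmHg


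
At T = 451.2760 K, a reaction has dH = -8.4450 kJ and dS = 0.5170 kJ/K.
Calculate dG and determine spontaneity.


T*dS = 451.2760 * 0.5170 = 233.3097 kJ
dG = -8.4450 - 233.3097 = -241.7547 kJ (spontaneous)

dG = -241.7547 kJ, spontaneous


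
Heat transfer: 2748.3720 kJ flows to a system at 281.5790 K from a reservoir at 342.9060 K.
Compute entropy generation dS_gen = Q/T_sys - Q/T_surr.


dS_sys = 2748.3720/281.5790 = 9.7606 kJ/K
dS_surr = -2748.3720/342.9060 = -8.0149 kJ/K
dS_gen = 9.7606 - 8.0149 = 1.7456 kJ/K (irreversible)

dS_gen = 1.7456 kJ/K, irreversible


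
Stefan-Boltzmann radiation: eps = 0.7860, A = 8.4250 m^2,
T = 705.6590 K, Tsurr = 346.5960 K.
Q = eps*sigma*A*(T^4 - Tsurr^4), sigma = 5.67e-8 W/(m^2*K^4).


T^4 = 2.4796e+11
Tsurr^4 = 1.4431e+10
Q = 0.7860 * 5.67e-8 * 8.4250 * 2.3353e+11 = 87682.7689 W

87682.7689 W


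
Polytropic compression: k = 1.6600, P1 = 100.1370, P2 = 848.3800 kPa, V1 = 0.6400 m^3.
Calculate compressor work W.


(k-1)/k = 0.3976
(P2/P1)^exp = 2.3386
W = 2.5152 * 100.1370 * 0.6400 * (2.3386 - 1) = 215.7747 kJ

215.7747 kJ


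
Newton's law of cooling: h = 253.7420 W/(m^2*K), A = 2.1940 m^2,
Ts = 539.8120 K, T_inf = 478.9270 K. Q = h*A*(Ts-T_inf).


dT = 60.8850 K
Q = 253.7420 * 2.1940 * 60.8850 = 33895.2852 W

33895.2852 W


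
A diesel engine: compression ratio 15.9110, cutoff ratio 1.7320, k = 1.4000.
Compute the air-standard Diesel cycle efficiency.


r^(k-1) = 3.0247
rc^k = 2.1576
eta = 0.6265 = 62.6549%

62.6549%


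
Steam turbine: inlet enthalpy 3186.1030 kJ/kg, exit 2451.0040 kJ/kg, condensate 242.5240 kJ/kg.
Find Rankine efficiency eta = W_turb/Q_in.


W = 735.0990 kJ/kg
Q_in = 2943.5790 kJ/kg
eta = 0.2497 = 24.9730%

eta = 24.9730%


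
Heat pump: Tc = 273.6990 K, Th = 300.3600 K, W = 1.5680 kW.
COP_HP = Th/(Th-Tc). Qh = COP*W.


COP = 300.3600 / 26.6610 = 11.2659
Qh = 11.2659 * 1.5680 = 17.6649 kW

COP = 11.2659, Qh = 17.6649 kW


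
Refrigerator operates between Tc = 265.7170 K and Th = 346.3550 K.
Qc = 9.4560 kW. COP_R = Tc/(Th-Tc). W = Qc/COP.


COP = 265.7170 / 80.6380 = 3.2952
W = 9.4560 / 3.2952 = 2.8696 kW

COP = 3.2952, W = 2.8696 kW


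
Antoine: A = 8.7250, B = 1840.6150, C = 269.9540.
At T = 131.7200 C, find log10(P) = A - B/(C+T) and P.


C+T = 401.6740
B/(C+T) = 4.5824
log10(P) = 8.7250 - 4.5824 = 4.1426
P = 10^4.1426 = 13887.9990 mmHg

13887.9990 mmHg


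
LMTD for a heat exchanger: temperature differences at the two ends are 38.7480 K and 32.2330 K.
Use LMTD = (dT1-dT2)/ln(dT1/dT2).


dT1/dT2 = 1.2021
ln(dT1/dT2) = 0.1841
LMTD = 6.5150 / 0.1841 = 35.3906 K

35.3906 K


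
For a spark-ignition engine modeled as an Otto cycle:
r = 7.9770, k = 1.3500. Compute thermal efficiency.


r^(k-1) = 2.0684
eta = 1 - 1/2.0684 = 0.5165 = 51.6545%

51.6545%


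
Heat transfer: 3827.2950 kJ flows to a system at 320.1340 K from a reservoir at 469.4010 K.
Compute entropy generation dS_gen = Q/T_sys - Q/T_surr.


dS_sys = 3827.2950/320.1340 = 11.9553 kJ/K
dS_surr = -3827.2950/469.4010 = -8.1536 kJ/K
dS_gen = 11.9553 - 8.1536 = 3.8017 kJ/K (irreversible)

dS_gen = 3.8017 kJ/K, irreversible


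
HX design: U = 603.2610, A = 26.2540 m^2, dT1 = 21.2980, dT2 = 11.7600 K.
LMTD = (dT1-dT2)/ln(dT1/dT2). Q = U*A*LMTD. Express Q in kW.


LMTD = 16.0597 K
Q = 603.2610 * 26.2540 * 16.0597 = 254353.6502 W = 254.3537 kW

254.3537 kW


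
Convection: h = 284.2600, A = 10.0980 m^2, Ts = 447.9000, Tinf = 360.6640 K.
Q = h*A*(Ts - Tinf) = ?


dT = 87.2360 K
Q = 284.2600 * 10.0980 * 87.2360 = 250407.2287 W

250407.2287 W


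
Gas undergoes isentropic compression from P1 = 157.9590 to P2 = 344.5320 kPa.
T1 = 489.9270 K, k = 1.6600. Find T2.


(k-1)/k = 0.3976
(P2/P1)^exp = 1.3635
T2 = 489.9270 * 1.3635 = 668.0198 K

668.0198 K


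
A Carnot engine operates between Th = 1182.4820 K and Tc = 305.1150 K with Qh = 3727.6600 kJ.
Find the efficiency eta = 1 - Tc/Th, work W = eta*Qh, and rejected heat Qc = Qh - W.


eta = 1 - 305.1150/1182.4820 = 0.7420
W = 0.7420 * 3727.6600 = 2765.8145 kJ
Qc = 3727.6600 - 2765.8145 = 961.8455 kJ

eta = 74.1971%, W = 2765.8145 kJ, Qc = 961.8455 kJ


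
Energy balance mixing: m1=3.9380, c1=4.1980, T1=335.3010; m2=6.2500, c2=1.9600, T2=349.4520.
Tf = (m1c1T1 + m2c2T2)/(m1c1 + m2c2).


num = 9823.8906
den = 28.7817
Tf = 341.3239 K

341.3239 K


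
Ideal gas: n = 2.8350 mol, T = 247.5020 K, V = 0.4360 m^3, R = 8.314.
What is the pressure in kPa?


P = nRT/V = 2.8350 * 8.314 * 247.5020 / 0.4360
= 5833.6692 / 0.4360 = 13379.9751 Pa = 13.3800 kPa

13.3800 kPa


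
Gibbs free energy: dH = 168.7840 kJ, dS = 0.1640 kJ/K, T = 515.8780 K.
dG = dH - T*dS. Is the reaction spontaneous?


T*dS = 515.8780 * 0.1640 = 84.6040 kJ
dG = 168.7840 - 84.6040 = 84.1800 kJ (non-spontaneous)

dG = 84.1800 kJ, non-spontaneous


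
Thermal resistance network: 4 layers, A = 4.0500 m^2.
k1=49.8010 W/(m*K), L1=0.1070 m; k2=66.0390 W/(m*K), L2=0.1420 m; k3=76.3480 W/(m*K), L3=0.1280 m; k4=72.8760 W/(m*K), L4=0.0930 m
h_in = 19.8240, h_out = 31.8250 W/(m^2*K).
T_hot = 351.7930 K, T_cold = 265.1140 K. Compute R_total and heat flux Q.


R_conv_in = 1/(19.8240*4.0500) = 0.0125
R_1 = 0.1070/(49.8010*4.0500) = 0.0005
R_2 = 0.1420/(66.0390*4.0500) = 0.0005
R_3 = 0.1280/(76.3480*4.0500) = 0.0004
R_4 = 0.0930/(72.8760*4.0500) = 0.0003
R_conv_out = 1/(31.8250*4.0500) = 0.0078
R_total = 0.0220 K/W
Q = 86.6790 / 0.0220 = 3939.1935 W

R_total = 0.0220 K/W, Q = 3939.1935 W


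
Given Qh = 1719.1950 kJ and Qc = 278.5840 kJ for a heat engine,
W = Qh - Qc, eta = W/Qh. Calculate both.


W = 1719.1950 - 278.5840 = 1440.6110 kJ
eta = 1440.6110 / 1719.1950 = 0.8380 = 83.7957%

W = 1440.6110 kJ, eta = 83.7957%


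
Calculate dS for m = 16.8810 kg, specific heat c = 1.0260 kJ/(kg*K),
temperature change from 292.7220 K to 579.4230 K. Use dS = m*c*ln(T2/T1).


T2/T1 = 1.9794
ln(T2/T1) = 0.6828
dS = 16.8810 * 1.0260 * 0.6828 = 11.8262 kJ/K

11.8262 kJ/K


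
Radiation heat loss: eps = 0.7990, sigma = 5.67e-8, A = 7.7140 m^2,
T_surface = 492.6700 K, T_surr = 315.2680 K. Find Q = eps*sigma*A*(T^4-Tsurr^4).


T^4 = 5.8915e+10
Tsurr^4 = 9.8791e+09
Q = 0.7990 * 5.67e-8 * 7.7140 * 4.9036e+10 = 17136.4748 W

17136.4748 W


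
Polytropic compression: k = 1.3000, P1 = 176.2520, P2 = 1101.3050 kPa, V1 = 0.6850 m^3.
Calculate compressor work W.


(k-1)/k = 0.2308
(P2/P1)^exp = 1.5263
W = 4.3333 * 176.2520 * 0.6850 * (1.5263 - 1) = 275.3471 kJ

275.3471 kJ


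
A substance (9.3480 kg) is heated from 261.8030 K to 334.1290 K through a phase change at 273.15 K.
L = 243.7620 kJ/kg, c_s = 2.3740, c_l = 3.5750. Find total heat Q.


Q1 (sensible, solid) = 9.3480 * 2.3740 * 11.3470 = 251.8143 kJ
Q2 (latent) = 9.3480 * 243.7620 = 2278.6872 kJ
Q3 (sensible, liquid) = 9.3480 * 3.5750 * 60.9790 = 2037.8633 kJ
Q_total = 4568.3648 kJ

4568.3648 kJ


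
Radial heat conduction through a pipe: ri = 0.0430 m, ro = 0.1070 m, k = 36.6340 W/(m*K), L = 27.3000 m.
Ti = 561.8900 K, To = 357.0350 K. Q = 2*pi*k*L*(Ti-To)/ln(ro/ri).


dT = 204.8550 K
ln(ro/ri) = 0.9116
Q = 2*pi*36.6340*27.3000*204.8550 / 0.9116 = 1412067.4002 W

1412067.4002 W


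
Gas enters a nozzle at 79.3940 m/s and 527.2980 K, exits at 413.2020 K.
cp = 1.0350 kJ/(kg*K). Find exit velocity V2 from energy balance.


dT = 114.0960 K
2*cp*1000*dT = 236178.7200
V1^2 = 6303.4072
V2 = sqrt(242482.1272) = 492.4247 m/s

492.4247 m/s


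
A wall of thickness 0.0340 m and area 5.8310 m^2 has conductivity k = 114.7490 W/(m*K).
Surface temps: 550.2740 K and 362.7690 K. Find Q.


dT = 187.5050 K
Q = 114.7490 * 5.8310 * 187.5050 / 0.0340 = 3689995.9285 W

3689995.9285 W


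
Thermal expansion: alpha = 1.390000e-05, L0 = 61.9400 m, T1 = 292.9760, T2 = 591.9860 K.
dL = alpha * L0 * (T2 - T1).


dT = 299.0100 K
dL = 1.390000e-05 * 61.9400 * 299.0100 = 0.257437 m
L_final = 62.197437 m

dL = 0.257437 m


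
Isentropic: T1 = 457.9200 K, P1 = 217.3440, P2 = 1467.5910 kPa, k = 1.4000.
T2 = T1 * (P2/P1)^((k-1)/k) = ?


(k-1)/k = 0.2857
(P2/P1)^exp = 1.7258
T2 = 457.9200 * 1.7258 = 790.2735 K

790.2735 K


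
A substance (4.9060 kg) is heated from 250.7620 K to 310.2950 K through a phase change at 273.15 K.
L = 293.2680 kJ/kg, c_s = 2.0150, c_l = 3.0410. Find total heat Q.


Q1 (sensible, solid) = 4.9060 * 2.0150 * 22.3880 = 221.3186 kJ
Q2 (latent) = 4.9060 * 293.2680 = 1438.7728 kJ
Q3 (sensible, liquid) = 4.9060 * 3.0410 * 37.1450 = 554.1717 kJ
Q_total = 2214.2631 kJ

2214.2631 kJ


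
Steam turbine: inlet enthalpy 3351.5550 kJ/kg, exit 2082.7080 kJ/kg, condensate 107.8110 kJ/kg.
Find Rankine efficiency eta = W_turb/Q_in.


W = 1268.8470 kJ/kg
Q_in = 3243.7440 kJ/kg
eta = 0.3912 = 39.1167%

eta = 39.1167%


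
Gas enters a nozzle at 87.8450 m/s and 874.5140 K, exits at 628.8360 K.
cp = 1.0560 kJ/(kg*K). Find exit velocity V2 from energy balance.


dT = 245.6780 K
2*cp*1000*dT = 518871.9360
V1^2 = 7716.7440
V2 = sqrt(526588.6800) = 725.6643 m/s

725.6643 m/s


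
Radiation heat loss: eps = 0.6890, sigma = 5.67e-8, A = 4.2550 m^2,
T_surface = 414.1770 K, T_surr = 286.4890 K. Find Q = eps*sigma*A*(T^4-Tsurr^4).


T^4 = 2.9427e+10
Tsurr^4 = 6.7365e+09
Q = 0.6890 * 5.67e-8 * 4.2550 * 2.2690e+10 = 3771.7592 W

3771.7592 W


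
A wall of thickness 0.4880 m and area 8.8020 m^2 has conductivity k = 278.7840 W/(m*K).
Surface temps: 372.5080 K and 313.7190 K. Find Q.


dT = 58.7890 K
Q = 278.7840 * 8.8020 * 58.7890 / 0.4880 = 295614.3146 W

295614.3146 W


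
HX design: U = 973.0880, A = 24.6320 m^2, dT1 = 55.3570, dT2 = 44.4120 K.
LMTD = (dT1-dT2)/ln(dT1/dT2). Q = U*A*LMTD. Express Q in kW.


LMTD = 49.6837 K
Q = 973.0880 * 24.6320 * 49.6837 = 1190874.6251 W = 1190.8746 kW

1190.8746 kW


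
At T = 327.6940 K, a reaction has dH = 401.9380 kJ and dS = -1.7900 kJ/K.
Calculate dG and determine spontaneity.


T*dS = 327.6940 * -1.7900 = -586.5723 kJ
dG = 401.9380 + 586.5723 = 988.5103 kJ (non-spontaneous)

dG = 988.5103 kJ, non-spontaneous


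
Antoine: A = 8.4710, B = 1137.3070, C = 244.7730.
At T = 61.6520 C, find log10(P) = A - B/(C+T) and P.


C+T = 306.4250
B/(C+T) = 3.7115
log10(P) = 8.4710 - 3.7115 = 4.7595
P = 10^4.7595 = 57473.1984 mmHg

57473.1984 mmHg


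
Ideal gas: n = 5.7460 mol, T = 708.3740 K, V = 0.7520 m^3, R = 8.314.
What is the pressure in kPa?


P = nRT/V = 5.7460 * 8.314 * 708.3740 / 0.7520
= 33840.6156 / 0.7520 = 45000.8186 Pa = 45.0008 kPa

45.0008 kPa


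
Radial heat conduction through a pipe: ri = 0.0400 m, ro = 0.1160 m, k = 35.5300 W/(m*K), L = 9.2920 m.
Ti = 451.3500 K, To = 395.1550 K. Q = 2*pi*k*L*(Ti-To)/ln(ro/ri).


dT = 56.1950 K
ln(ro/ri) = 1.0647
Q = 2*pi*35.5300*9.2920*56.1950 / 1.0647 = 109483.9150 W

109483.9150 W


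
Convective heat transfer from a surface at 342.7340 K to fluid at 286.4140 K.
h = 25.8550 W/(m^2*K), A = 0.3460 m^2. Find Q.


dT = 56.3200 K
Q = 25.8550 * 0.3460 * 56.3200 = 503.8291 W

503.8291 W


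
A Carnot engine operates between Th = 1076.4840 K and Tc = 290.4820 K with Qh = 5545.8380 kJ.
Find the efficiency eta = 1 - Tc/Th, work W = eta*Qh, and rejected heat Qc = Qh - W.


eta = 1 - 290.4820/1076.4840 = 0.7302
W = 0.7302 * 5545.8380 = 4049.3307 kJ
Qc = 5545.8380 - 4049.3307 = 1496.5073 kJ

eta = 73.0157%, W = 4049.3307 kJ, Qc = 1496.5073 kJ


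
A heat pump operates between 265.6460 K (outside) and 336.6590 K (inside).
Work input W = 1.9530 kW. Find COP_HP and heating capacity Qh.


COP = 336.6590 / 71.0130 = 4.7408
Qh = 4.7408 * 1.9530 = 9.2588 kW

COP = 4.7408, Qh = 9.2588 kW


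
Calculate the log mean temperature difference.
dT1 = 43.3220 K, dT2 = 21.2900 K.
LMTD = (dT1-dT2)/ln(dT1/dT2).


dT1/dT2 = 2.0349
ln(dT1/dT2) = 0.7104
LMTD = 22.0320 / 0.7104 = 31.0125 K

31.0125 K


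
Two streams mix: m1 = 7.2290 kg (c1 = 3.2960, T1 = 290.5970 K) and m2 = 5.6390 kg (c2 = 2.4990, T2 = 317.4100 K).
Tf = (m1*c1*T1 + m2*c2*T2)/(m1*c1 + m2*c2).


num = 11396.8896
den = 37.9186
Tf = 300.5616 K

300.5616 K


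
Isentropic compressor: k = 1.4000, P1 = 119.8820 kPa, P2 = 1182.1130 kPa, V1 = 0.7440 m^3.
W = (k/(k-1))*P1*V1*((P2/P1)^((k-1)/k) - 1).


(k-1)/k = 0.2857
(P2/P1)^exp = 1.9230
W = 3.5000 * 119.8820 * 0.7440 * (1.9230 - 1) = 288.1265 kJ

288.1265 kJ


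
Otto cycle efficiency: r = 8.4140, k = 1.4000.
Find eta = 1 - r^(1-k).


r^(k-1) = 2.3442
eta = 1 - 1/2.3442 = 0.5734 = 57.3421%

57.3421%


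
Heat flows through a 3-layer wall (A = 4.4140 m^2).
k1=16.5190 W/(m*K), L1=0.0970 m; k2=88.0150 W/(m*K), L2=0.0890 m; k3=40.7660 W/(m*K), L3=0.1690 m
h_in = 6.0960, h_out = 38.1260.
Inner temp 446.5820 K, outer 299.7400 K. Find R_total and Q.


R_conv_in = 1/(6.0960*4.4140) = 0.0372
R_1 = 0.0970/(16.5190*4.4140) = 0.0013
R_2 = 0.0890/(88.0150*4.4140) = 0.0002
R_3 = 0.1690/(40.7660*4.4140) = 0.0009
R_conv_out = 1/(38.1260*4.4140) = 0.0059
R_total = 0.0456 K/W
Q = 146.8420 / 0.0456 = 3219.8795 W

R_total = 0.0456 K/W, Q = 3219.8795 W


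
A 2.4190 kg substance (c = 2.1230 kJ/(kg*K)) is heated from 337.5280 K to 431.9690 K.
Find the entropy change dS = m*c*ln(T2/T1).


T2/T1 = 1.2798
ln(T2/T1) = 0.2467
dS = 2.4190 * 2.1230 * 0.2467 = 1.2670 kJ/K

1.2670 kJ/K


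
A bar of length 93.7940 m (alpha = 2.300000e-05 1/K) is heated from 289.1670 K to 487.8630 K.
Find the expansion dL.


dT = 198.6960 K
dL = 2.300000e-05 * 93.7940 * 198.6960 = 0.428639 m
L_final = 94.222639 m

dL = 0.428639 m


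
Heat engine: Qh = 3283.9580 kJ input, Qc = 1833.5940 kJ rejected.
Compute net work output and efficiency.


W = 3283.9580 - 1833.5940 = 1450.3640 kJ
eta = 1450.3640 / 3283.9580 = 0.4417 = 44.1651%

W = 1450.3640 kJ, eta = 44.1651%


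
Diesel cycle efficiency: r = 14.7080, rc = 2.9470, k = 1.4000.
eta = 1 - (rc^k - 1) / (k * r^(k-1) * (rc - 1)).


r^(k-1) = 2.9310
rc^k = 4.5408
eta = 0.5568 = 55.6814%

55.6814%


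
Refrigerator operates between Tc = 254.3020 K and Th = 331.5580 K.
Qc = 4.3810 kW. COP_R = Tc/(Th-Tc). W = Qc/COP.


COP = 254.3020 / 77.2560 = 3.2917
W = 4.3810 / 3.2917 = 1.3309 kW

COP = 3.2917, W = 1.3309 kW


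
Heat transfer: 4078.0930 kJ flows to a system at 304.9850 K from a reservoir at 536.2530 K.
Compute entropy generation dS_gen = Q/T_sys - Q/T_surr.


dS_sys = 4078.0930/304.9850 = 13.3715 kJ/K
dS_surr = -4078.0930/536.2530 = -7.6048 kJ/K
dS_gen = 13.3715 - 7.6048 = 5.7667 kJ/K (irreversible)

dS_gen = 5.7667 kJ/K, irreversible


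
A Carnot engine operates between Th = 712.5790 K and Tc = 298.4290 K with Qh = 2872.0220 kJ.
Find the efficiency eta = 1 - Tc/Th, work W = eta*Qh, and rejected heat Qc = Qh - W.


eta = 1 - 298.4290/712.5790 = 0.5812
W = 0.5812 * 2872.0220 = 1669.2155 kJ
Qc = 2872.0220 - 1669.2155 = 1202.8065 kJ

eta = 58.1199%, W = 1669.2155 kJ, Qc = 1202.8065 kJ


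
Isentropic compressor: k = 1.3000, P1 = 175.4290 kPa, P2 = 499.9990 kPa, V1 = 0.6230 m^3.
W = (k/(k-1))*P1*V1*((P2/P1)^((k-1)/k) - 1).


(k-1)/k = 0.2308
(P2/P1)^exp = 1.2734
W = 4.3333 * 175.4290 * 0.6230 * (1.2734 - 1) = 129.4886 kJ

129.4886 kJ


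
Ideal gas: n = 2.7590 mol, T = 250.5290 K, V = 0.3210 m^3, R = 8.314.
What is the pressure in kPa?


P = nRT/V = 2.7590 * 8.314 * 250.5290 / 0.3210
= 5746.7159 / 0.3210 = 17902.5417 Pa = 17.9025 kPa

17.9025 kPa


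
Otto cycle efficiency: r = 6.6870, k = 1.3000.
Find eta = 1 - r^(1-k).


r^(k-1) = 1.7684
eta = 1 - 1/1.7684 = 0.4345 = 43.4503%

43.4503%


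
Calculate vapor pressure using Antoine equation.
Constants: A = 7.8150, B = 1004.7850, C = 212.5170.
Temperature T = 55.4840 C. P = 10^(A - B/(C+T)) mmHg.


C+T = 268.0010
B/(C+T) = 3.7492
log10(P) = 7.8150 - 3.7492 = 4.0658
P = 10^4.0658 = 11636.3353 mmHg

11636.3353 mmHg


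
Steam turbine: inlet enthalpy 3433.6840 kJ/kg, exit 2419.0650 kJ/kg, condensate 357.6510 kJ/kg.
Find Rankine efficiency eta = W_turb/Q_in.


W = 1014.6190 kJ/kg
Q_in = 3076.0330 kJ/kg
eta = 0.3298 = 32.9847%

eta = 32.9847%


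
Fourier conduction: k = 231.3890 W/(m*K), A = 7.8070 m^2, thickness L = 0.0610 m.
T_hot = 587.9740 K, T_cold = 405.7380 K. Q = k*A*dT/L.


dT = 182.2360 K
Q = 231.3890 * 7.8070 * 182.2360 / 0.0610 = 5396736.6740 W

5396736.6740 W


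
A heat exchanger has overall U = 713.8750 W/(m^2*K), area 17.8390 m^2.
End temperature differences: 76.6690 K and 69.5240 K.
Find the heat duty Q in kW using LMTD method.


LMTD = 73.0383 K
Q = 713.8750 * 17.8390 * 73.0383 = 930128.8417 W = 930.1288 kW

930.1288 kW


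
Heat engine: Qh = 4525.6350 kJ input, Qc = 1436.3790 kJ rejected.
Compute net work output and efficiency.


W = 4525.6350 - 1436.3790 = 3089.2560 kJ
eta = 3089.2560 / 4525.6350 = 0.6826 = 68.2613%

W = 3089.2560 kJ, eta = 68.2613%


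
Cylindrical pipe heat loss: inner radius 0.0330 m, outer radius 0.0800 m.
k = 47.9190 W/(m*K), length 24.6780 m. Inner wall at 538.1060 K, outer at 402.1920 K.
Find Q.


dT = 135.9140 K
ln(ro/ri) = 0.8855
Q = 2*pi*47.9190*24.6780*135.9140 / 0.8855 = 1140417.4364 W

1140417.4364 W


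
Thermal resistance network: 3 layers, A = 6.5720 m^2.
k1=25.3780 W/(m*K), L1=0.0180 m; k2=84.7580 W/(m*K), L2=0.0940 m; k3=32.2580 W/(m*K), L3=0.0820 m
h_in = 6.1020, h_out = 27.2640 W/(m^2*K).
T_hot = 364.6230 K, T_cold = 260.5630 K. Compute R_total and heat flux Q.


R_conv_in = 1/(6.1020*6.5720) = 0.0249
R_1 = 0.0180/(25.3780*6.5720) = 0.0001
R_2 = 0.0940/(84.7580*6.5720) = 0.0002
R_3 = 0.0820/(32.2580*6.5720) = 0.0004
R_conv_out = 1/(27.2640*6.5720) = 0.0056
R_total = 0.0312 K/W
Q = 104.0600 / 0.0312 = 3337.3231 W

R_total = 0.0312 K/W, Q = 3337.3231 W
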